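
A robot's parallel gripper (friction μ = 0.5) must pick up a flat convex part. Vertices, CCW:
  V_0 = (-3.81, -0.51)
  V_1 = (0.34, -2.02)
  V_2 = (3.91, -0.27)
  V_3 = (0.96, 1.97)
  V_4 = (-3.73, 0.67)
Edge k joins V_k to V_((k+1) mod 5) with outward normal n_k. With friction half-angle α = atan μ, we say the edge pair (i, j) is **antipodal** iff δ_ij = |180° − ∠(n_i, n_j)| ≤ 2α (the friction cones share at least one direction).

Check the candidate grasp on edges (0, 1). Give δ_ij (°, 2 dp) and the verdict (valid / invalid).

α = atan 0.5 = 26.57°;  2α = 53.13°
edge 0: e_0 = (+4.15, -1.51);  n_0 = (-0.3419, -0.9397)
edge 1: e_1 = (+3.57, +1.75);  n_1 = (+0.4402, -0.8979)
∠(n_0, n_1) = 46.11°
δ = |180° − 46.11°| = 133.89°
133.89° > 2α = 53.13°  →  invalid

δ = 133.89°, invalid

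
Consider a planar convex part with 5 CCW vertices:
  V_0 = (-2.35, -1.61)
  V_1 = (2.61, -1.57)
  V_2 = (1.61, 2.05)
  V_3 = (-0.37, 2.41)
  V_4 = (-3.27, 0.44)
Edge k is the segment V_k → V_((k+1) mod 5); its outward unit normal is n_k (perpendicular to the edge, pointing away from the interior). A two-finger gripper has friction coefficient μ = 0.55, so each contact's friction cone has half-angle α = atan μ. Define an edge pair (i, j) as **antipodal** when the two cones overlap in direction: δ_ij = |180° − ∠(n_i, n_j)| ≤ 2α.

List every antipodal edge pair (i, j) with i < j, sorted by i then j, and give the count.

count = 4; pairs: (0,2), (0,3), (1,4), (2,4)

α = atan 0.55 = 28.81°;  2α = 57.62°
n_0 = (+0.0081, -1.0000)
n_1 = (+0.9639, +0.2663)
n_2 = (+0.1789, +0.9839)
n_3 = (-0.5619, +0.8272)
n_4 = (-0.9123, -0.4094)
  (0,1): δ = 75.02°  ·
  (0,2): δ = 10.77°  ✓
  (0,3): δ = 33.73°  ✓
  (0,4): δ = 113.71°  ·
  (1,2): δ = 115.75°  ·
  (1,3): δ = 71.25°  ·
  (1,4): δ = 8.73°  ✓
  (2,3): δ = 135.51°  ·
  (2,4): δ = 55.53°  ✓
  (3,4): δ = 100.02°  ·
antipodal pairs: 4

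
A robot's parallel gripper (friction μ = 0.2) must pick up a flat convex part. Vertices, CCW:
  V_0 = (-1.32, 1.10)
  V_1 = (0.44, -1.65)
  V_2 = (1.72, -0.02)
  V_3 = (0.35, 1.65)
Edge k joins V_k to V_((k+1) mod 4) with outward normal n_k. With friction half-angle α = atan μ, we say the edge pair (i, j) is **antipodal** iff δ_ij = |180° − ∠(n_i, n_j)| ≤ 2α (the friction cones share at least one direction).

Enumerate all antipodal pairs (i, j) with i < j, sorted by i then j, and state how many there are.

count = 1; pairs: (0,2)

α = atan 0.2 = 11.31°;  2α = 22.62°
n_0 = (-0.8423, -0.5391)
n_1 = (+0.7865, -0.6176)
n_2 = (+0.7731, +0.6342)
n_3 = (-0.3128, +0.9498)
  (0,1): δ = 70.76°  ·
  (0,2): δ = 6.74°  ✓
  (0,3): δ = 75.61°  ·
  (1,2): δ = 102.49°  ·
  (1,3): δ = 33.63°  ·
  (2,3): δ = 111.14°  ·
antipodal pairs: 1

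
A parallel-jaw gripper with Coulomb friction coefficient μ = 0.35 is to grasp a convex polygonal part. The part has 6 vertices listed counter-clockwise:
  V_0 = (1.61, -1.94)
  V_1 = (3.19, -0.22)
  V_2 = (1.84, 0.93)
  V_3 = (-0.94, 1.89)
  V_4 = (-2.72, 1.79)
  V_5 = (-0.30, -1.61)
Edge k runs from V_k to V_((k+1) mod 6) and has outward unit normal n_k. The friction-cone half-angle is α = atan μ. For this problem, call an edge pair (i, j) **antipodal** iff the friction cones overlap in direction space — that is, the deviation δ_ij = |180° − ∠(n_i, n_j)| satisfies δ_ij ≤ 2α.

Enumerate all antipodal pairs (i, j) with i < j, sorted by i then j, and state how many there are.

α = atan 0.35 = 19.29°;  2α = 38.58°
n_0 = (+0.7364, -0.6765)
n_1 = (+0.6485, +0.7612)
n_2 = (+0.3264, +0.9452)
n_3 = (-0.0561, +0.9984)
n_4 = (-0.8147, -0.5799)
n_5 = (-0.1703, -0.9854)
  (0,1): δ = 87.86°  ·
  (0,2): δ = 66.48°  ·
  (0,3): δ = 44.21°  ·
  (0,4): δ = 78.01°  ·
  (0,5): δ = 122.77°  ·
  (1,2): δ = 158.62°  ·
  (1,3): δ = 136.36°  ·
  (1,4): δ = 14.13°  ✓
  (1,5): δ = 30.62°  ✓
  (2,3): δ = 157.73°  ·
  (2,4): δ = 35.51°  ✓
  (2,5): δ = 9.25°  ✓
  (3,4): δ = 57.77°  ·
  (3,5): δ = 13.02°  ✓
  (4,5): δ = 135.24°  ·
antipodal pairs: 5

count = 5; pairs: (1,4), (1,5), (2,4), (2,5), (3,5)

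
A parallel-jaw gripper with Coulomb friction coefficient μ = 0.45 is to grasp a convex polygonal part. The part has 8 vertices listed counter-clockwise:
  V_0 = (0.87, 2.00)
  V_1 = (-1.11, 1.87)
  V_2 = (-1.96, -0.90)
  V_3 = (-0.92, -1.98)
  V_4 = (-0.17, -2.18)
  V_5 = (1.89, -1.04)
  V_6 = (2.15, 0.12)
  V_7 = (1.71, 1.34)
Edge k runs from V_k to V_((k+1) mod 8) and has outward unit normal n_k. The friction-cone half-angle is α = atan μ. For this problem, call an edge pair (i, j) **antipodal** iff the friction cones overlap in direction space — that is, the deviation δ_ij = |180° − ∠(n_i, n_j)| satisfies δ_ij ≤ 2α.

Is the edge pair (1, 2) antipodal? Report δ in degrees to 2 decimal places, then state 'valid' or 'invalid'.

δ = 119.02°, invalid

α = atan 0.45 = 24.23°;  2α = 48.46°
edge 1: e_1 = (-0.85, -2.77);  n_1 = (-0.9560, +0.2934)
edge 2: e_2 = (+1.04, -1.08);  n_2 = (-0.7203, -0.6936)
∠(n_1, n_2) = 60.98°
δ = |180° − 60.98°| = 119.02°
119.02° > 2α = 48.46°  →  invalid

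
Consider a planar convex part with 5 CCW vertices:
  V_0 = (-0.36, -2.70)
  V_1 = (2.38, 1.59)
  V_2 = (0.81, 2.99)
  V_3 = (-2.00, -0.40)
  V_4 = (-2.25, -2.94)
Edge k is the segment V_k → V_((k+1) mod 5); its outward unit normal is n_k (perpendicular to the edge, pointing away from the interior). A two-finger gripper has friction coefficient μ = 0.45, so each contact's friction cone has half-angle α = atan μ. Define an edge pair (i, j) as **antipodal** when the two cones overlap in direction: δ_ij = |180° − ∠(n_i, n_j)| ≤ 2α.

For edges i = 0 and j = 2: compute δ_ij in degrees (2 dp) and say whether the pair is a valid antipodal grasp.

α = atan 0.45 = 24.23°;  2α = 48.46°
edge 0: e_0 = (+2.74, +4.29);  n_0 = (+0.8428, -0.5383)
edge 2: e_2 = (-2.81, -3.39);  n_2 = (-0.7699, +0.6382)
∠(n_0, n_2) = 172.91°
δ = |180° − 172.91°| = 7.09°
7.09° ≤ 2α = 48.46°  →  valid

δ = 7.09°, valid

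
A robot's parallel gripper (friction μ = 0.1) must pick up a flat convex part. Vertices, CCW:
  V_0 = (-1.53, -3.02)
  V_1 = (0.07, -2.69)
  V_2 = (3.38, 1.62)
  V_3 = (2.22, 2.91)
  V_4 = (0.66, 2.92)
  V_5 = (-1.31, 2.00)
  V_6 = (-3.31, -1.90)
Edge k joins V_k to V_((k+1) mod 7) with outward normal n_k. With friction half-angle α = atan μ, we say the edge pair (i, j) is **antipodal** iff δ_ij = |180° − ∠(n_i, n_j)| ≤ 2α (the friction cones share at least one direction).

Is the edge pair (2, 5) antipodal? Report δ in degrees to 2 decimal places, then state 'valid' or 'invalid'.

α = atan 0.1 = 5.71°;  2α = 11.42°
edge 2: e_2 = (-1.16, +1.29);  n_2 = (+0.7436, +0.6686)
edge 5: e_5 = (-2.00, -3.90);  n_5 = (-0.8898, +0.4563)
∠(n_2, n_5) = 110.89°
δ = |180° − 110.89°| = 69.11°
69.11° > 2α = 11.42°  →  invalid

δ = 69.11°, invalid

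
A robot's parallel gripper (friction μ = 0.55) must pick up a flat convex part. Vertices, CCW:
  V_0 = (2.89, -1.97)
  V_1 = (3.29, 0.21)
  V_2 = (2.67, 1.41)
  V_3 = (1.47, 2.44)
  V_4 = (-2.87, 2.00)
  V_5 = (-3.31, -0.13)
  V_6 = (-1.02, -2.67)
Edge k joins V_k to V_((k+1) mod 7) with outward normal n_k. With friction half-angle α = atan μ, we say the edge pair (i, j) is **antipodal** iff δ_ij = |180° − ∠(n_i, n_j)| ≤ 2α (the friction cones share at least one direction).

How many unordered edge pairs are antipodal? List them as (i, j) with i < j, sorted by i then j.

α = atan 0.55 = 28.81°;  2α = 57.62°
n_0 = (+0.9836, -0.1805)
n_1 = (+0.8884, +0.4590)
n_2 = (+0.6513, +0.7588)
n_3 = (-0.1009, +0.9949)
n_4 = (-0.9793, +0.2023)
n_5 = (-0.7427, -0.6696)
n_6 = (+0.1762, -0.9843)
  (0,1): δ = 142.28°  ·
  (0,2): δ = 120.24°  ·
  (0,3): δ = 73.81°  ·
  (0,4): δ = 1.27°  ✓
  (0,5): δ = 52.43°  ✓
  (0,6): δ = 110.55°  ·
  (1,2): δ = 157.96°  ·
  (1,3): δ = 111.53°  ·
  (1,4): δ = 39.00°  ✓
  (1,5): δ = 14.71°  ✓
  (1,6): δ = 72.83°  ·
  (2,3): δ = 133.57°  ·
  (2,4): δ = 61.03°  ·
  (2,5): δ = 7.32°  ✓
  (2,6): δ = 50.79°  ✓
  (3,4): δ = 107.46°  ·
  (3,5): δ = 53.75°  ✓
  (3,6): δ = 4.36°  ✓
  (4,5): δ = 126.29°  ·
  (4,6): δ = 68.18°  ·
  (5,6): δ = 121.89°  ·
antipodal pairs: 8

count = 8; pairs: (0,4), (0,5), (1,4), (1,5), (2,5), (2,6), (3,5), (3,6)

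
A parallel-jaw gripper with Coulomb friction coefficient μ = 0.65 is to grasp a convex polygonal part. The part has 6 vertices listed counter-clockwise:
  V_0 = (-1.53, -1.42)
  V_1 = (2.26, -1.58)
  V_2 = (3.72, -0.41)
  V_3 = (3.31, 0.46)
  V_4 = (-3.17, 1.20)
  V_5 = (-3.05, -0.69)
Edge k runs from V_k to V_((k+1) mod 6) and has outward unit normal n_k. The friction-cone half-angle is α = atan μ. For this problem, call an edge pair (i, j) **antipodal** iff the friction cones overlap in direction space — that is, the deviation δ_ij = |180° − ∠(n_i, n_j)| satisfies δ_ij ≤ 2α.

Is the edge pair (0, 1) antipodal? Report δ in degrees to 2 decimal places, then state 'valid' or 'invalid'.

δ = 138.87°, invalid

α = atan 0.65 = 33.02°;  2α = 66.05°
edge 0: e_0 = (+3.79, -0.16);  n_0 = (-0.0422, -0.9991)
edge 1: e_1 = (+1.46, +1.17);  n_1 = (+0.6253, -0.7803)
∠(n_0, n_1) = 41.13°
δ = |180° − 41.13°| = 138.87°
138.87° > 2α = 66.05°  →  invalid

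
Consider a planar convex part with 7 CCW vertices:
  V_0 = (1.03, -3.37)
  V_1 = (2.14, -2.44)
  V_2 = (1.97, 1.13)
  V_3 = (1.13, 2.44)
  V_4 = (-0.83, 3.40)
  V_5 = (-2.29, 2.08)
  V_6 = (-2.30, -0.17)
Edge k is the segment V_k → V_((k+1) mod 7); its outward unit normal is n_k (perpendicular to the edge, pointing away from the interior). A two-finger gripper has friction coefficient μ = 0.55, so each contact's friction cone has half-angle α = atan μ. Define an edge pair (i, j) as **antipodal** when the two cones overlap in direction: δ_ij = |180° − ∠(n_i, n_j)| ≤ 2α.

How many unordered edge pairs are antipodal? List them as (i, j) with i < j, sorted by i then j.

count = 8; pairs: (0,4), (0,5), (1,4), (1,5), (1,6), (2,5), (2,6), (3,6)

α = atan 0.55 = 28.81°;  2α = 57.62°
n_0 = (+0.6422, -0.7665)
n_1 = (+0.9989, +0.0476)
n_2 = (+0.8418, +0.5398)
n_3 = (+0.4399, +0.8981)
n_4 = (-0.6706, +0.7418)
n_5 = (-1.0000, +0.0044)
n_6 = (-0.6929, -0.7210)
  (0,1): δ = 127.23°  ·
  (0,2): δ = 97.29°  ·
  (0,3): δ = 66.05°  ·
  (0,4): δ = 2.16°  ✓
  (0,5): δ = 49.79°  ✓
  (0,6): δ = 96.18°  ·
  (1,2): δ = 150.06°  ·
  (1,3): δ = 118.82°  ·
  (1,4): δ = 50.61°  ✓
  (1,5): δ = 2.98°  ✓
  (1,6): δ = 43.41°  ✓
  (2,3): δ = 148.76°  ·
  (2,4): δ = 80.55°  ·
  (2,5): δ = 32.92°  ✓
  (2,6): δ = 13.47°  ✓
  (3,4): δ = 111.79°  ·
  (3,5): δ = 64.16°  ·
  (3,6): δ = 17.76°  ✓
  (4,5): δ = 132.37°  ·
  (4,6): δ = 85.98°  ·
  (5,6): δ = 133.60°  ·
antipodal pairs: 8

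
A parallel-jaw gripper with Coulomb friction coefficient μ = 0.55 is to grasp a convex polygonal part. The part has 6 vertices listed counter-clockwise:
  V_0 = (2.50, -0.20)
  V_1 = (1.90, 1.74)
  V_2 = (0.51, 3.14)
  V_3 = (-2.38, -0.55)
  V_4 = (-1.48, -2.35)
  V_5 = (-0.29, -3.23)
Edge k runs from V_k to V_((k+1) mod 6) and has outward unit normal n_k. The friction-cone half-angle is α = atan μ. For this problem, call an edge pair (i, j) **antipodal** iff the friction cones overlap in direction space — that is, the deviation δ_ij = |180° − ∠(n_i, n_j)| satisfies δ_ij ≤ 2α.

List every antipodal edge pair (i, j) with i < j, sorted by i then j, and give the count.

α = atan 0.55 = 28.81°;  2α = 57.62°
n_0 = (+0.9554, +0.2955)
n_1 = (+0.7096, +0.7046)
n_2 = (-0.7873, +0.6166)
n_3 = (-0.8944, -0.4472)
n_4 = (-0.5946, -0.8040)
n_5 = (+0.7356, -0.6774)
  (0,1): δ = 152.39°  ·
  (0,2): δ = 55.25°  ✓
  (0,3): δ = 9.38°  ✓
  (0,4): δ = 36.33°  ✓
  (0,5): δ = 120.18°  ·
  (1,2): δ = 82.86°  ·
  (1,3): δ = 18.23°  ✓
  (1,4): δ = 8.72°  ✓
  (1,5): δ = 92.57°  ·
  (2,3): δ = 115.37°  ·
  (2,4): δ = 88.41°  ·
  (2,5): δ = 4.57°  ✓
  (3,4): δ = 153.05°  ·
  (3,5): δ = 69.20°  ·
  (4,5): δ = 96.16°  ·
antipodal pairs: 6

count = 6; pairs: (0,2), (0,3), (0,4), (1,3), (1,4), (2,5)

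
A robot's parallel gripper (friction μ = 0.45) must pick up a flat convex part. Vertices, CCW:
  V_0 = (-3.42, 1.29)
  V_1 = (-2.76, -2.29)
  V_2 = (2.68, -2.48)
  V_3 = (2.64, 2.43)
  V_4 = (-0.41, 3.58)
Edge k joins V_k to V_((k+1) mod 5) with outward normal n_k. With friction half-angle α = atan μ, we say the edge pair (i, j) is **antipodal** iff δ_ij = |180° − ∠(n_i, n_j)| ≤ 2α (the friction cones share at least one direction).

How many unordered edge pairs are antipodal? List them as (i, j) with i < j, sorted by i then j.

α = atan 0.45 = 24.23°;  2α = 48.46°
n_0 = (-0.9834, -0.1813)
n_1 = (-0.0349, -0.9994)
n_2 = (+1.0000, +0.0081)
n_3 = (+0.3528, +0.9357)
n_4 = (-0.6055, +0.7959)
  (0,1): δ = 102.45°  ·
  (0,2): δ = 9.98°  ✓
  (0,3): δ = 58.90°  ·
  (0,4): δ = 116.82°  ·
  (1,2): δ = 87.53°  ·
  (1,3): δ = 18.66°  ✓
  (1,4): δ = 39.26°  ✓
  (2,3): δ = 111.13°  ·
  (2,4): δ = 53.20°  ·
  (3,4): δ = 122.08°  ·
antipodal pairs: 3

count = 3; pairs: (0,2), (1,3), (1,4)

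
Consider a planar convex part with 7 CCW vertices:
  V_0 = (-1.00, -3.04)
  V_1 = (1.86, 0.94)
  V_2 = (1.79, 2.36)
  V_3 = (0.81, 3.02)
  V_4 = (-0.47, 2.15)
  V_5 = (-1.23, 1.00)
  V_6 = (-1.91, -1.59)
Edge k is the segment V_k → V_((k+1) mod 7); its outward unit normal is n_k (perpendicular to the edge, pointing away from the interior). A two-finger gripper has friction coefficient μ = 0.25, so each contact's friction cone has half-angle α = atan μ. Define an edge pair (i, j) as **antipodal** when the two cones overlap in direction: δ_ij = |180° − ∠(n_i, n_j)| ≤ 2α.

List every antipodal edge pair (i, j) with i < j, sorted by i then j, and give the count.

α = atan 0.25 = 14.04°;  2α = 28.07°
n_0 = (+0.8121, -0.5836)
n_1 = (+0.9988, +0.0492)
n_2 = (+0.5586, +0.8294)
n_3 = (-0.5621, +0.8270)
n_4 = (-0.8343, +0.5513)
n_5 = (-0.9672, +0.2539)
n_6 = (-0.8470, -0.5316)
  (0,1): δ = 141.48°  ·
  (0,2): δ = 88.26°  ·
  (0,3): δ = 20.10°  ✓
  (0,4): δ = 2.24°  ✓
  (0,5): δ = 20.99°  ✓
  (0,6): δ = 67.81°  ·
  (1,2): δ = 126.78°  ·
  (1,3): δ = 58.62°  ·
  (1,4): δ = 36.28°  ·
  (1,5): δ = 17.53°  ✓
  (1,6): δ = 29.29°  ·
  (2,3): δ = 111.84°  ·
  (2,4): δ = 89.50°  ·
  (2,5): δ = 70.75°  ·
  (2,6): δ = 23.93°  ✓
  (3,4): δ = 157.66°  ·
  (3,5): δ = 138.91°  ·
  (3,6): δ = 92.09°  ·
  (4,5): δ = 161.25°  ·
  (4,6): δ = 114.43°  ·
  (5,6): δ = 133.18°  ·
antipodal pairs: 5

count = 5; pairs: (0,3), (0,4), (0,5), (1,5), (2,6)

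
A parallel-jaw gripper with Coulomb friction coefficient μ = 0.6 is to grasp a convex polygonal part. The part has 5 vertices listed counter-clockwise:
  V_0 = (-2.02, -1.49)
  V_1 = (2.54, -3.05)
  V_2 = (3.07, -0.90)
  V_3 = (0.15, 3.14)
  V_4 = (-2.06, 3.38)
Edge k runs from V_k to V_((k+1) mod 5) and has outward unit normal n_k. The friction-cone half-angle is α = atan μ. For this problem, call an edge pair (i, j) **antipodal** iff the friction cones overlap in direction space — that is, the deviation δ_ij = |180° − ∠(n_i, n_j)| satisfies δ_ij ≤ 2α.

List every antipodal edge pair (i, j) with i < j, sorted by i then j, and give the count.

α = atan 0.6 = 30.96°;  2α = 61.93°
n_0 = (-0.3237, -0.9462)
n_1 = (+0.9709, -0.2393)
n_2 = (+0.8105, +0.5858)
n_3 = (+0.1080, +0.9942)
n_4 = (-1.0000, -0.0082)
  (0,1): δ = 84.96°  ·
  (0,2): δ = 35.26°  ✓
  (0,3): δ = 12.69°  ✓
  (0,4): δ = 109.36°  ·
  (1,2): δ = 130.29°  ·
  (1,3): δ = 82.35°  ·
  (1,4): δ = 14.32°  ✓
  (2,3): δ = 132.06°  ·
  (2,4): δ = 35.39°  ✓
  (3,4): δ = 83.33°  ·
antipodal pairs: 4

count = 4; pairs: (0,2), (0,3), (1,4), (2,4)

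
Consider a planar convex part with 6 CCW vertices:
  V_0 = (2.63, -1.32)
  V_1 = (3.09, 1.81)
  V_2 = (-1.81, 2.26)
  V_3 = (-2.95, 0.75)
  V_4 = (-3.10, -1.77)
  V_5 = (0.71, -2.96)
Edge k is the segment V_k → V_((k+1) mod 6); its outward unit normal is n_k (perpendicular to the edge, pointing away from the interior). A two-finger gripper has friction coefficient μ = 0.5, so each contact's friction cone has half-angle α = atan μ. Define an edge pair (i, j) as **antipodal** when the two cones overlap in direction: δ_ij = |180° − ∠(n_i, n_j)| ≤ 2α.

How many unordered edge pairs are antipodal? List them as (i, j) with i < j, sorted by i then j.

count = 6; pairs: (0,2), (0,3), (1,4), (1,5), (2,5), (3,5)

α = atan 0.5 = 26.57°;  2α = 53.13°
n_0 = (+0.9894, -0.1454)
n_1 = (+0.0915, +0.9958)
n_2 = (-0.7981, +0.6025)
n_3 = (-0.9982, +0.0594)
n_4 = (-0.2981, -0.9545)
n_5 = (+0.6495, -0.7604)
  (0,1): δ = 86.89°  ·
  (0,2): δ = 28.69°  ✓
  (0,3): δ = 4.95°  ✓
  (0,4): δ = 81.02°  ·
  (0,5): δ = 138.86°  ·
  (1,2): δ = 121.80°  ·
  (1,3): δ = 88.16°  ·
  (1,4): δ = 12.10°  ✓
  (1,5): δ = 45.75°  ✓
  (2,3): δ = 146.35°  ·
  (2,4): δ = 70.29°  ·
  (2,5): δ = 12.45°  ✓
  (3,4): δ = 103.94°  ·
  (3,5): δ = 46.09°  ✓
  (4,5): δ = 122.15°  ·
antipodal pairs: 6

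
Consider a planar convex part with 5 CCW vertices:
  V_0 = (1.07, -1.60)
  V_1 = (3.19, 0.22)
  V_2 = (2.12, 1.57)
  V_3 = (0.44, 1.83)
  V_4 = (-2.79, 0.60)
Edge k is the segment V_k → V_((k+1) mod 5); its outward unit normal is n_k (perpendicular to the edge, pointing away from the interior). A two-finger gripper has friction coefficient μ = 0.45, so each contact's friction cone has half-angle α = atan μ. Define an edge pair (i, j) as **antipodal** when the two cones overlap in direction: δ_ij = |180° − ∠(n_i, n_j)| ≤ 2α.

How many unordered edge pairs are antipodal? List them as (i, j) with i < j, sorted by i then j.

count = 3; pairs: (0,3), (1,4), (2,4)

α = atan 0.45 = 24.23°;  2α = 48.46°
n_0 = (+0.6514, -0.7588)
n_1 = (+0.7837, +0.6211)
n_2 = (+0.1529, +0.9882)
n_3 = (-0.3559, +0.9345)
n_4 = (-0.4952, -0.8688)
  (0,1): δ = 92.25°  ·
  (0,2): δ = 49.44°  ·
  (0,3): δ = 19.80°  ✓
  (0,4): δ = 109.67°  ·
  (1,2): δ = 137.20°  ·
  (1,3): δ = 107.55°  ·
  (1,4): δ = 21.92°  ✓
  (2,3): δ = 150.36°  ·
  (2,4): δ = 20.88°  ✓
  (3,4): δ = 50.53°  ·
antipodal pairs: 3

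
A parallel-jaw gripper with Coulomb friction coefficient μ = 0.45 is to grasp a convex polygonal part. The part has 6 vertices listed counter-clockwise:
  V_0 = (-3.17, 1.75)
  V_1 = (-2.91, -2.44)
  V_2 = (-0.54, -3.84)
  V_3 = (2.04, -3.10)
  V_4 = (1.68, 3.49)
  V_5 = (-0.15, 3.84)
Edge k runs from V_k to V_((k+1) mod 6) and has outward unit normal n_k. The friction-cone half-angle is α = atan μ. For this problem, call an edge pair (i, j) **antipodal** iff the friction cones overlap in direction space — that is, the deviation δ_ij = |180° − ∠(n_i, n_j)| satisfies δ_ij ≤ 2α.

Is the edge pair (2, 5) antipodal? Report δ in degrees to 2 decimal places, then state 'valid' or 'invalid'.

δ = 18.68°, valid

α = atan 0.45 = 24.23°;  2α = 48.46°
edge 2: e_2 = (+2.58, +0.74);  n_2 = (+0.2757, -0.9612)
edge 5: e_5 = (-3.02, -2.09);  n_5 = (-0.5691, +0.8223)
∠(n_2, n_5) = 161.32°
δ = |180° − 161.32°| = 18.68°
18.68° ≤ 2α = 48.46°  →  valid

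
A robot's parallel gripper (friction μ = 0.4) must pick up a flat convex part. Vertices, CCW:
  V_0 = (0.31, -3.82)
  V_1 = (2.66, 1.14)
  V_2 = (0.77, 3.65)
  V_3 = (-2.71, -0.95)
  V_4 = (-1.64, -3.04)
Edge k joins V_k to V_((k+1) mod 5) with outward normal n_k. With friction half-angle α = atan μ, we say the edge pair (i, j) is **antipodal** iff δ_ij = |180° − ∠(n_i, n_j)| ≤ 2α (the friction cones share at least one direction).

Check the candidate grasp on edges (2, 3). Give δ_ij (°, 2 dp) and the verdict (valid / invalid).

α = atan 0.4 = 21.80°;  2α = 43.60°
edge 2: e_2 = (-3.48, -4.60);  n_2 = (-0.7975, +0.6033)
edge 3: e_3 = (+1.07, -2.09);  n_3 = (-0.8901, -0.4557)
∠(n_2, n_3) = 64.22°
δ = |180° − 64.22°| = 115.78°
115.78° > 2α = 43.60°  →  invalid

δ = 115.78°, invalid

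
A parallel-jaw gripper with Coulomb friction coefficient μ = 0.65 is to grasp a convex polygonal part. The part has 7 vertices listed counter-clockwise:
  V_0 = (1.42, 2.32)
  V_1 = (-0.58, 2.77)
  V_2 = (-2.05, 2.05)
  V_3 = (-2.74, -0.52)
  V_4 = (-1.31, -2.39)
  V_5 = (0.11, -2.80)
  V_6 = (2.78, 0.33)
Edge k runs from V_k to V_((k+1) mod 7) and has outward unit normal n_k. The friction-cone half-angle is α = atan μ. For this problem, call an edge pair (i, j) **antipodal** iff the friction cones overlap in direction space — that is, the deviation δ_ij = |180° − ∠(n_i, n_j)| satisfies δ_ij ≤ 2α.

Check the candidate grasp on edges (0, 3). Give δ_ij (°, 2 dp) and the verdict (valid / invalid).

α = atan 0.65 = 33.02°;  2α = 66.05°
edge 0: e_0 = (-2.00, +0.45);  n_0 = (+0.2195, +0.9756)
edge 3: e_3 = (+1.43, -1.87);  n_3 = (-0.7944, -0.6075)
∠(n_0, n_3) = 140.09°
δ = |180° − 140.09°| = 39.91°
39.91° ≤ 2α = 66.05°  →  valid

δ = 39.91°, valid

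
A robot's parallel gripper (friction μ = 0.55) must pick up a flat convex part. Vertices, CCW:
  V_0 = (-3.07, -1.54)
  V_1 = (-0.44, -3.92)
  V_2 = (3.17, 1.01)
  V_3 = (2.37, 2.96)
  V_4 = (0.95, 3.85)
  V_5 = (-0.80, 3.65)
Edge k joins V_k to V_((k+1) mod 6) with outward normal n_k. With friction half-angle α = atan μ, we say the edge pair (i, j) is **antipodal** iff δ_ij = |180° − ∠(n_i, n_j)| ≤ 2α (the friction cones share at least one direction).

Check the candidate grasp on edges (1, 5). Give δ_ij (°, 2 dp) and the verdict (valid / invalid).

δ = 12.59°, valid

α = atan 0.55 = 28.81°;  2α = 57.62°
edge 1: e_1 = (+3.61, +4.93);  n_1 = (+0.8068, -0.5908)
edge 5: e_5 = (-2.27, -5.19);  n_5 = (-0.9162, +0.4007)
∠(n_1, n_5) = 167.41°
δ = |180° − 167.41°| = 12.59°
12.59° ≤ 2α = 57.62°  →  valid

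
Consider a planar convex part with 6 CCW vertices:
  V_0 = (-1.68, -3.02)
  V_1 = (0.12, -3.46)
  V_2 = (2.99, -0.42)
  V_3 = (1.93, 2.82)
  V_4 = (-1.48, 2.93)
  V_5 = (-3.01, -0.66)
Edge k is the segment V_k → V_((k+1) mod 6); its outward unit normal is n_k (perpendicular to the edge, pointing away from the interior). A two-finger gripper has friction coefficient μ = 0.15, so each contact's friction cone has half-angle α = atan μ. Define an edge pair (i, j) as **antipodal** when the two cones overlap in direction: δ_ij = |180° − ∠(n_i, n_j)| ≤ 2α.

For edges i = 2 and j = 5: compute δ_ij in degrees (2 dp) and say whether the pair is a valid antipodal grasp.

δ = 11.29°, valid

α = atan 0.15 = 8.53°;  2α = 17.06°
edge 2: e_2 = (-1.06, +3.24);  n_2 = (+0.9504, +0.3109)
edge 5: e_5 = (+1.33, -2.36);  n_5 = (-0.8712, -0.4910)
∠(n_2, n_5) = 168.71°
δ = |180° − 168.71°| = 11.29°
11.29° ≤ 2α = 17.06°  →  valid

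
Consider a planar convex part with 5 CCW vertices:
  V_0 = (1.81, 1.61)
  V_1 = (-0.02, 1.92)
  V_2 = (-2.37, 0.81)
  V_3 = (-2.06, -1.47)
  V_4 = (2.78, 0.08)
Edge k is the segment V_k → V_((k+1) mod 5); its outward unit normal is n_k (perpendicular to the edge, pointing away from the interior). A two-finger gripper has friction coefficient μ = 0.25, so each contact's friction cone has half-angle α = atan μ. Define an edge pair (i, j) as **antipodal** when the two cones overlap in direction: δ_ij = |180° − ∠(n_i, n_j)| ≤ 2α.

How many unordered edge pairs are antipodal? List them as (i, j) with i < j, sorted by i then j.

α = atan 0.25 = 14.04°;  2α = 28.07°
n_0 = (+0.1670, +0.9860)
n_1 = (-0.4271, +0.9042)
n_2 = (-0.9909, -0.1347)
n_3 = (+0.3050, -0.9524)
n_4 = (+0.8446, +0.5354)
  (0,1): δ = 145.10°  ·
  (0,2): δ = 72.64°  ·
  (0,3): δ = 27.37°  ✓
  (0,4): δ = 131.99°  ·
  (1,2): δ = 107.54°  ·
  (1,3): δ = 7.53°  ✓
  (1,4): δ = 97.09°  ·
  (2,3): δ = 79.99°  ·
  (2,4): δ = 24.63°  ✓
  (3,4): δ = 75.38°  ·
antipodal pairs: 3

count = 3; pairs: (0,3), (1,3), (2,4)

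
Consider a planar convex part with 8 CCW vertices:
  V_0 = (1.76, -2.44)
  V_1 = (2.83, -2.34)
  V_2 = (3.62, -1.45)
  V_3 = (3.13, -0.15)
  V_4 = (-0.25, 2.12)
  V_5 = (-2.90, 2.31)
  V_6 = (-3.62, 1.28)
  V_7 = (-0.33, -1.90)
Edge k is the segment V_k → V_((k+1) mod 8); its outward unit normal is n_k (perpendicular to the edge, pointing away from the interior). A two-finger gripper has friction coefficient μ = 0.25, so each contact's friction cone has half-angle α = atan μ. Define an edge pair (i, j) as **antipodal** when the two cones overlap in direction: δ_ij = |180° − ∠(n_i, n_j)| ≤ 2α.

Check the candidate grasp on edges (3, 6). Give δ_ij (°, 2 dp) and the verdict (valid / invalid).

δ = 10.14°, valid

α = atan 0.25 = 14.04°;  2α = 28.07°
edge 3: e_3 = (-3.38, +2.27);  n_3 = (+0.5575, +0.8302)
edge 6: e_6 = (+3.29, -3.18);  n_6 = (-0.6950, -0.7190)
∠(n_3, n_6) = 169.86°
δ = |180° − 169.86°| = 10.14°
10.14° ≤ 2α = 28.07°  →  valid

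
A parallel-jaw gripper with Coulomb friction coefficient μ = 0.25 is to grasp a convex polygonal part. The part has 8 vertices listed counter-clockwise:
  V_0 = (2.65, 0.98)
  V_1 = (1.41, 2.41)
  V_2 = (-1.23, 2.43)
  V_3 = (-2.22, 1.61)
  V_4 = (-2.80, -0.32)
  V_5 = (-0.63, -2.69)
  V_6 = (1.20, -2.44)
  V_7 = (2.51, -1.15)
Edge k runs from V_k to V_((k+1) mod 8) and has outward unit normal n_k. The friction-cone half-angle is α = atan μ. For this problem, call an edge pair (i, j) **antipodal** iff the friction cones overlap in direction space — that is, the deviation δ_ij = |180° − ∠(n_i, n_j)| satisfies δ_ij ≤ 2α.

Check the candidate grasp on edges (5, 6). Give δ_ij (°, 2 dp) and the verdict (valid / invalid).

δ = 143.22°, invalid

α = atan 0.25 = 14.04°;  2α = 28.07°
edge 5: e_5 = (+1.83, +0.25);  n_5 = (+0.1354, -0.9908)
edge 6: e_6 = (+1.31, +1.29);  n_6 = (+0.7016, -0.7125)
∠(n_5, n_6) = 36.78°
δ = |180° − 36.78°| = 143.22°
143.22° > 2α = 28.07°  →  invalid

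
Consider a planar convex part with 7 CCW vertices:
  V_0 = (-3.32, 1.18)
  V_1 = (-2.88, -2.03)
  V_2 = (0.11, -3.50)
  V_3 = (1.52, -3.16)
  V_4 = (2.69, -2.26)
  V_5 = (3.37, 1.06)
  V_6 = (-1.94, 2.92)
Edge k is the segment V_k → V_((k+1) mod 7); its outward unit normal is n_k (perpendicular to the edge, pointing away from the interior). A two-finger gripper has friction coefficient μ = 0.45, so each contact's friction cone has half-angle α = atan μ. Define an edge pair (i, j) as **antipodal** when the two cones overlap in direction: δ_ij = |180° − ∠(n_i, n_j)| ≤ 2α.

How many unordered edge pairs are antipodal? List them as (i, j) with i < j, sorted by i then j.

α = atan 0.45 = 24.23°;  2α = 48.46°
n_0 = (-0.9907, -0.1358)
n_1 = (-0.4412, -0.8974)
n_2 = (+0.2344, -0.9721)
n_3 = (+0.6097, -0.7926)
n_4 = (+0.9797, -0.2007)
n_5 = (+0.3306, +0.9438)
n_6 = (-0.7835, +0.6214)
  (0,1): δ = 123.99°  ·
  (0,2): δ = 84.25°  ·
  (0,3): δ = 60.24°  ·
  (0,4): δ = 19.38°  ✓
  (0,5): δ = 62.89°  ·
  (0,6): δ = 133.78°  ·
  (1,2): δ = 140.26°  ·
  (1,3): δ = 116.25°  ·
  (1,4): δ = 75.39°  ·
  (1,5): δ = 6.88°  ✓
  (1,6): δ = 77.76°  ·
  (2,3): δ = 155.99°  ·
  (2,4): δ = 115.13°  ·
  (2,5): δ = 32.86°  ✓
  (2,6): δ = 38.02°  ✓
  (3,4): δ = 139.14°  ·
  (3,5): δ = 56.87°  ·
  (3,6): δ = 14.01°  ✓
  (4,5): δ = 97.73°  ·
  (4,6): δ = 26.84°  ✓
  (5,6): δ = 109.11°  ·
antipodal pairs: 6

count = 6; pairs: (0,4), (1,5), (2,5), (2,6), (3,6), (4,6)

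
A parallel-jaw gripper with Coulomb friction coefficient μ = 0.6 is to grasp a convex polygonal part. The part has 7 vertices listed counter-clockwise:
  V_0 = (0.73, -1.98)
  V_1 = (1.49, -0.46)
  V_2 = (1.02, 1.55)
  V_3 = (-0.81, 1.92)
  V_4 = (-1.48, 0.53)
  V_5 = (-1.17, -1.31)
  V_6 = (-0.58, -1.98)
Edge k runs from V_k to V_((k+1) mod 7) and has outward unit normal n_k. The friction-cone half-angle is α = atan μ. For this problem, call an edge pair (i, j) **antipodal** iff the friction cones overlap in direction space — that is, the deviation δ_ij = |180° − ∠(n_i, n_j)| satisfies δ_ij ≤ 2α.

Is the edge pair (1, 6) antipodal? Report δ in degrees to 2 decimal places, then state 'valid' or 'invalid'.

α = atan 0.6 = 30.96°;  2α = 61.93°
edge 1: e_1 = (-0.47, +2.01);  n_1 = (+0.9737, +0.2277)
edge 6: e_6 = (+1.31, +0.00);  n_6 = (+0.0000, -1.0000)
∠(n_1, n_6) = 103.16°
δ = |180° − 103.16°| = 76.84°
76.84° > 2α = 61.93°  →  invalid

δ = 76.84°, invalid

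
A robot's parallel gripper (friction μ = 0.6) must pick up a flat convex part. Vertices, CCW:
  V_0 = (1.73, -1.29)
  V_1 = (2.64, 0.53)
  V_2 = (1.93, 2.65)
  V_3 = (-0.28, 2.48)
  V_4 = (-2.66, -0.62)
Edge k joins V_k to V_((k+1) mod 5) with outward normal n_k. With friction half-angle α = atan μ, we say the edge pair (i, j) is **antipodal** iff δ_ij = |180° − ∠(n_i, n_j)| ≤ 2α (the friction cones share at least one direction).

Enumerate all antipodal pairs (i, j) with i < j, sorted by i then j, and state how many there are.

α = atan 0.6 = 30.96°;  2α = 61.93°
n_0 = (+0.8944, -0.4472)
n_1 = (+0.9482, +0.3176)
n_2 = (-0.0767, +0.9971)
n_3 = (-0.7932, +0.6090)
n_4 = (-0.1509, -0.9886)
  (0,1): δ = 134.92°  ·
  (0,2): δ = 59.04°  ✓
  (0,3): δ = 10.95°  ✓
  (0,4): δ = 107.89°  ·
  (1,2): δ = 104.12°  ·
  (1,3): δ = 56.03°  ✓
  (1,4): δ = 62.81°  ·
  (2,3): δ = 131.91°  ·
  (2,4): δ = 13.08°  ✓
  (3,4): δ = 61.16°  ✓
antipodal pairs: 5

count = 5; pairs: (0,2), (0,3), (1,3), (2,4), (3,4)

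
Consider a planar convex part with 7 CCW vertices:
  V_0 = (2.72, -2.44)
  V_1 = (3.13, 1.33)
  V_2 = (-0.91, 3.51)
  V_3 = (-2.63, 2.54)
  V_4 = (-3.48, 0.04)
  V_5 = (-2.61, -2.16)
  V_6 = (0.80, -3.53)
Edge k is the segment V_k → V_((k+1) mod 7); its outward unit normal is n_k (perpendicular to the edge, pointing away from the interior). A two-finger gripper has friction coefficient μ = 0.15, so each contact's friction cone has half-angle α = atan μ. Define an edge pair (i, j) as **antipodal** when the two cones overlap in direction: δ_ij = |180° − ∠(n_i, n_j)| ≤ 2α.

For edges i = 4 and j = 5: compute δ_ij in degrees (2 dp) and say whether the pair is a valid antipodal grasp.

α = atan 0.15 = 8.53°;  2α = 17.06°
edge 4: e_4 = (+0.87, -2.20);  n_4 = (-0.9299, -0.3677)
edge 5: e_5 = (+3.41, -1.37);  n_5 = (-0.3728, -0.9279)
∠(n_4, n_5) = 46.54°
δ = |180° − 46.54°| = 133.46°
133.46° > 2α = 17.06°  →  invalid

δ = 133.46°, invalid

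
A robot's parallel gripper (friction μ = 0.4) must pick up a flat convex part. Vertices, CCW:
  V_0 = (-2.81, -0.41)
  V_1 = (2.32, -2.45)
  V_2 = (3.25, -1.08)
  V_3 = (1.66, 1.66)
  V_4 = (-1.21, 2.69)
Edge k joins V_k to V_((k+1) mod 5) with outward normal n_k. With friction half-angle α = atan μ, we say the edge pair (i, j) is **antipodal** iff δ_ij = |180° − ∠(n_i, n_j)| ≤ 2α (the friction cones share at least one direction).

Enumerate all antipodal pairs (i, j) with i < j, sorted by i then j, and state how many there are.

α = atan 0.4 = 21.80°;  2α = 43.60°
n_0 = (-0.3695, -0.9292)
n_1 = (+0.8274, -0.5616)
n_2 = (+0.8649, +0.5019)
n_3 = (+0.3378, +0.9412)
n_4 = (-0.8886, +0.4586)
  (0,1): δ = 102.48°  ·
  (0,2): δ = 38.19°  ✓
  (0,3): δ = 1.94°  ✓
  (0,4): δ = 84.39°  ·
  (1,2): δ = 115.70°  ·
  (1,3): δ = 75.57°  ·
  (1,4): δ = 6.87°  ✓
  (2,3): δ = 139.87°  ·
  (2,4): δ = 57.43°  ·
  (3,4): δ = 97.56°  ·
antipodal pairs: 3

count = 3; pairs: (0,2), (0,3), (1,4)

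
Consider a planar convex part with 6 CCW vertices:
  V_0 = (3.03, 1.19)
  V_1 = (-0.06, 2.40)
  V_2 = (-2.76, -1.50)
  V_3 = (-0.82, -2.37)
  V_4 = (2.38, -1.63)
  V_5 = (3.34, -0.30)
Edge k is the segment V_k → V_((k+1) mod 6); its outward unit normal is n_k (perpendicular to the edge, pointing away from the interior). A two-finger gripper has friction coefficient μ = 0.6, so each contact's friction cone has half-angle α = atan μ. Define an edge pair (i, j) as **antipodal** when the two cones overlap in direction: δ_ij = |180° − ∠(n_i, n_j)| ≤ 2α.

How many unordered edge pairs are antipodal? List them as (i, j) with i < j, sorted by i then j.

α = atan 0.6 = 30.96°;  2α = 61.93°
n_0 = (+0.3646, +0.9312)
n_1 = (-0.8222, +0.5692)
n_2 = (-0.4092, -0.9124)
n_3 = (+0.2253, -0.9743)
n_4 = (+0.8108, -0.5853)
n_5 = (+0.9790, +0.2037)
  (0,1): δ = 103.31°  ·
  (0,2): δ = 2.77°  ✓
  (0,3): δ = 34.41°  ✓
  (0,4): δ = 75.56°  ·
  (0,5): δ = 123.14°  ·
  (1,2): δ = 79.46°  ·
  (1,3): δ = 42.28°  ✓
  (1,4): δ = 1.13°  ✓
  (1,5): δ = 46.45°  ✓
  (2,3): δ = 142.83°  ·
  (2,4): δ = 101.67°  ·
  (2,5): δ = 54.09°  ✓
  (3,4): δ = 138.84°  ·
  (3,5): δ = 91.27°  ·
  (4,5): δ = 132.43°  ·
antipodal pairs: 6

count = 6; pairs: (0,2), (0,3), (1,3), (1,4), (1,5), (2,5)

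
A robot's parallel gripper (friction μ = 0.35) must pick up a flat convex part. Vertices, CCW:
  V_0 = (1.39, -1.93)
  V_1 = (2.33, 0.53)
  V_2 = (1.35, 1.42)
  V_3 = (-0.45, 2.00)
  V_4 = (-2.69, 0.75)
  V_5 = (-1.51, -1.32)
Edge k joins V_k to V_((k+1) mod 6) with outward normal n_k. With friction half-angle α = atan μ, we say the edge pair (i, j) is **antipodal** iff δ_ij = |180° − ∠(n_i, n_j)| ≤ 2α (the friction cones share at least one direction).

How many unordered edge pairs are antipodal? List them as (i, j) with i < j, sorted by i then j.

count = 3; pairs: (1,4), (1,5), (2,5)

α = atan 0.35 = 19.29°;  2α = 38.58°
n_0 = (+0.9341, -0.3569)
n_1 = (+0.6723, +0.7403)
n_2 = (+0.3067, +0.9518)
n_3 = (-0.4873, +0.8732)
n_4 = (-0.8688, -0.4952)
n_5 = (-0.2058, -0.9786)
  (0,1): δ = 111.33°  ·
  (0,2): δ = 86.95°  ·
  (0,3): δ = 39.92°  ·
  (0,4): δ = 50.60°  ·
  (0,5): δ = 99.03°  ·
  (1,2): δ = 155.62°  ·
  (1,3): δ = 108.59°  ·
  (1,4): δ = 18.07°  ✓
  (1,5): δ = 30.37°  ✓
  (2,3): δ = 132.98°  ·
  (2,4): δ = 42.45°  ·
  (2,5): δ = 5.98°  ✓
  (3,4): δ = 89.48°  ·
  (3,5): δ = 41.04°  ·
  (4,5): δ = 131.56°  ·
antipodal pairs: 3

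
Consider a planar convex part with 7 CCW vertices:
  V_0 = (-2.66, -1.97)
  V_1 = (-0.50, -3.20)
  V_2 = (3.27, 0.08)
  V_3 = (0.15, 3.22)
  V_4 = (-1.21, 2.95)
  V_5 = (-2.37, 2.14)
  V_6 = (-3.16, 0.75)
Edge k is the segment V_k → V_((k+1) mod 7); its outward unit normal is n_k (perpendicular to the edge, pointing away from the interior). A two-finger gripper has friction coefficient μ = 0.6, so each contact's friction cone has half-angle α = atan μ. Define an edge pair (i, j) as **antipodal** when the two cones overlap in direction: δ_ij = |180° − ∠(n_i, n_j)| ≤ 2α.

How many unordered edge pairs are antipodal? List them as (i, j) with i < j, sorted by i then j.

count = 7; pairs: (0,2), (0,3), (1,3), (1,4), (1,5), (1,6), (2,6)

α = atan 0.6 = 30.96°;  2α = 61.93°
n_0 = (-0.4948, -0.8690)
n_1 = (+0.6564, -0.7544)
n_2 = (+0.7094, +0.7048)
n_3 = (-0.1947, +0.9809)
n_4 = (-0.5725, +0.8199)
n_5 = (-0.8694, +0.4941)
n_6 = (-0.9835, -0.1808)
  (0,1): δ = 109.32°  ·
  (0,2): δ = 15.52°  ✓
  (0,3): δ = 40.89°  ✓
  (0,4): δ = 64.58°  ·
  (0,5): δ = 90.05°  ·
  (0,6): δ = 130.08°  ·
  (1,2): δ = 86.21°  ·
  (1,3): δ = 29.80°  ✓
  (1,4): δ = 6.10°  ✓
  (1,5): δ = 19.36°  ✓
  (1,6): δ = 59.39°  ✓
  (2,3): δ = 123.59°  ·
  (2,4): δ = 99.89°  ·
  (2,5): δ = 74.43°  ·
  (2,6): δ = 34.40°  ✓
  (3,4): δ = 156.30°  ·
  (3,5): δ = 130.84°  ·
  (3,6): δ = 90.81°  ·
  (4,5): δ = 154.54°  ·
  (4,6): δ = 114.51°  ·
  (5,6): δ = 139.97°  ·
antipodal pairs: 7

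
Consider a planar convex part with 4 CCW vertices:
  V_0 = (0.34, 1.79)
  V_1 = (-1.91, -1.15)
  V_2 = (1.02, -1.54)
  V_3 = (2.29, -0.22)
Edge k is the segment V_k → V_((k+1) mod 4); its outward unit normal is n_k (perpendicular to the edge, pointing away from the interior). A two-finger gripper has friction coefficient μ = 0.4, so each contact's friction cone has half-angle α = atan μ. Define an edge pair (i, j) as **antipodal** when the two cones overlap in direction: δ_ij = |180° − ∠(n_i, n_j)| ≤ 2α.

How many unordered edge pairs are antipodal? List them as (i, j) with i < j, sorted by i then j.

count = 2; pairs: (0,2), (1,3)

α = atan 0.4 = 21.80°;  2α = 43.60°
n_0 = (-0.7941, +0.6078)
n_1 = (-0.1319, -0.9913)
n_2 = (+0.7206, -0.6933)
n_3 = (+0.7177, +0.6963)
  (0,1): δ = 60.15°  ·
  (0,2): δ = 6.47°  ✓
  (0,3): δ = 81.56°  ·
  (1,2): δ = 126.31°  ·
  (1,3): δ = 38.29°  ✓
  (2,3): δ = 91.97°  ·
antipodal pairs: 2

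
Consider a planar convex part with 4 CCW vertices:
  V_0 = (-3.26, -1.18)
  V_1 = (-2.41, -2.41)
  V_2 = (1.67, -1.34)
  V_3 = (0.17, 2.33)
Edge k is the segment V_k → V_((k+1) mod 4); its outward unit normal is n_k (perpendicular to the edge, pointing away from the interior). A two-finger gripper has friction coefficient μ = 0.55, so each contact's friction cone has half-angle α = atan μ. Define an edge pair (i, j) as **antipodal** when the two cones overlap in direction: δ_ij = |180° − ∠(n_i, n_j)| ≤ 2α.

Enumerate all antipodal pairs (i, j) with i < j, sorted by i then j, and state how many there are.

α = atan 0.55 = 28.81°;  2α = 57.62°
n_0 = (-0.8227, -0.5685)
n_1 = (+0.2537, -0.9673)
n_2 = (+0.9257, +0.3783)
n_3 = (-0.7152, +0.6989)
  (0,1): δ = 109.95°  ·
  (0,2): δ = 12.42°  ✓
  (0,3): δ = 101.01°  ·
  (1,2): δ = 82.46°  ·
  (1,3): δ = 30.97°  ✓
  (2,3): δ = 66.57°  ·
antipodal pairs: 2

count = 2; pairs: (0,2), (1,3)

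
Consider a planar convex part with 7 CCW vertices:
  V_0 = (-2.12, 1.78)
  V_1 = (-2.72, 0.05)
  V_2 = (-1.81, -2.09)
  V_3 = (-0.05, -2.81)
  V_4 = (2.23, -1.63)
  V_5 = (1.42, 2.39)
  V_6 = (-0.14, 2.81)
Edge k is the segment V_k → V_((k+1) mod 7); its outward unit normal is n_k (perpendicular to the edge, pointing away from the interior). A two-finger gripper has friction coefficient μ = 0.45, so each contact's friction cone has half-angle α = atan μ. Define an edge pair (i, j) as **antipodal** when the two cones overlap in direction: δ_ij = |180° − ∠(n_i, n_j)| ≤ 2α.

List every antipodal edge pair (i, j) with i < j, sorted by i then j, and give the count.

count = 6; pairs: (0,3), (0,4), (1,4), (2,5), (3,5), (3,6)

α = atan 0.45 = 24.23°;  2α = 48.46°
n_0 = (-0.9448, +0.3277)
n_1 = (-0.9203, -0.3913)
n_2 = (-0.3786, -0.9255)
n_3 = (+0.4596, -0.8881)
n_4 = (+0.9803, +0.1975)
n_5 = (+0.2600, +0.9656)
n_6 = (-0.4615, +0.8871)
  (0,1): δ = 137.84°  ·
  (0,2): δ = 93.12°  ·
  (0,3): δ = 43.51°  ✓
  (0,4): δ = 30.52°  ✓
  (0,5): δ = 94.06°  ·
  (0,6): δ = 136.61°  ·
  (1,2): δ = 135.29°  ·
  (1,3): δ = 85.67°  ·
  (1,4): δ = 11.64°  ✓
  (1,5): δ = 51.89°  ·
  (1,6): δ = 94.45°  ·
  (2,3): δ = 130.39°  ·
  (2,4): δ = 56.36°  ·
  (2,5): δ = 7.18°  ✓
  (2,6): δ = 49.73°  ·
  (3,4): δ = 105.97°  ·
  (3,5): δ = 42.43°  ✓
  (3,6): δ = 0.12°  ✓
  (4,5): δ = 116.46°  ·
  (4,6): δ = 73.91°  ·
  (5,6): δ = 137.45°  ·
antipodal pairs: 6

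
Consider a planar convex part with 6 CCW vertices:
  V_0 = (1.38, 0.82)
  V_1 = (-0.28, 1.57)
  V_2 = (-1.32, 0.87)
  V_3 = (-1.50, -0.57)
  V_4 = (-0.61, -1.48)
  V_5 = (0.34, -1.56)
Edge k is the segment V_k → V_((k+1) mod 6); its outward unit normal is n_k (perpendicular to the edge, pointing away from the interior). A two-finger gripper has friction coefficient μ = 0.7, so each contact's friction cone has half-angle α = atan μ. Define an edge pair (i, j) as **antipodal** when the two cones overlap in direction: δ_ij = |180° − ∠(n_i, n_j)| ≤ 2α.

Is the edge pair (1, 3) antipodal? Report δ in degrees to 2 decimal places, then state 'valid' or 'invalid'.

α = atan 0.7 = 34.99°;  2α = 69.98°
edge 1: e_1 = (-1.04, -0.70);  n_1 = (-0.5584, +0.8296)
edge 3: e_3 = (+0.89, -0.91);  n_3 = (-0.7149, -0.6992)
∠(n_1, n_3) = 100.42°
δ = |180° − 100.42°| = 79.58°
79.58° > 2α = 69.98°  →  invalid

δ = 79.58°, invalid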